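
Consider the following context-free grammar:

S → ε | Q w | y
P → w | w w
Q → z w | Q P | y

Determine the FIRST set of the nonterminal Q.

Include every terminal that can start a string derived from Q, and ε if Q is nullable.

We compute FIRST(Q) using the standard algorithm.
FIRST(P) = {w}
FIRST(Q) = {y, z}
FIRST(S) = {y, z, ε}
Therefore, FIRST(Q) = {y, z}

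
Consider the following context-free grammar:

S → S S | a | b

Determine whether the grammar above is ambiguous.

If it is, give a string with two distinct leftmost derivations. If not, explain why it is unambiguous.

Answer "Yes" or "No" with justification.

Yes - the string 'a a b a b a' has two distinct leftmost derivations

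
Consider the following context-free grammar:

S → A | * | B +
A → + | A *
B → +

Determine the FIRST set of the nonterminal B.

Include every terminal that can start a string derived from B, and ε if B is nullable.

We compute FIRST(B) using the standard algorithm.
FIRST(A) = {+}
FIRST(B) = {+}
FIRST(S) = {*, +}
Therefore, FIRST(B) = {+}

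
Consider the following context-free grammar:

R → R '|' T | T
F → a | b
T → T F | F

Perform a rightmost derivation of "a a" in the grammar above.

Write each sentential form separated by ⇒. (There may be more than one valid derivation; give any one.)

R ⇒ T ⇒ T F ⇒ T a ⇒ F a ⇒ a a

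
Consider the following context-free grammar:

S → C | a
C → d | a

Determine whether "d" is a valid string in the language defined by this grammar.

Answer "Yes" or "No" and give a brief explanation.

Yes - a valid derivation exists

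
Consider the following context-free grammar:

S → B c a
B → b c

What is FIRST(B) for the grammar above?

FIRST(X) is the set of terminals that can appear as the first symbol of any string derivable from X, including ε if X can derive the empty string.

We compute FIRST(B) using the standard algorithm.
FIRST(B) = {b}
FIRST(S) = {b}
Therefore, FIRST(B) = {b}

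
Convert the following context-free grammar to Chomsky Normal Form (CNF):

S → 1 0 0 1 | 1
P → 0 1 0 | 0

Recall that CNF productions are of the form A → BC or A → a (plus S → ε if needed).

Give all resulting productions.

T1 → 1; T0 → 0; S → 1; P → 0; S → T1 X0; X0 → T0 X1; X1 → T0 T1; P → T0 X2; X2 → T1 T0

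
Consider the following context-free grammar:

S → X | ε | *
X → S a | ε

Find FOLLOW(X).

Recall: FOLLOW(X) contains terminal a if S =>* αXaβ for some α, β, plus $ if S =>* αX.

We compute FOLLOW(X) using the standard algorithm.
FOLLOW(S) starts with {$}.
FIRST(S) = {*, a, ε}
FIRST(X) = {*, a, ε}
FOLLOW(S) = {$, a}
FOLLOW(X) = {$, a}
Therefore, FOLLOW(X) = {$, a}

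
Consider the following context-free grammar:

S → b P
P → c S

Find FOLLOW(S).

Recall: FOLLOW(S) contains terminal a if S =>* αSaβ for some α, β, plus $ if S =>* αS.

We compute FOLLOW(S) using the standard algorithm.
FOLLOW(S) starts with {$}.
FIRST(P) = {c}
FIRST(S) = {b}
FOLLOW(P) = {$}
FOLLOW(S) = {$}
Therefore, FOLLOW(S) = {$}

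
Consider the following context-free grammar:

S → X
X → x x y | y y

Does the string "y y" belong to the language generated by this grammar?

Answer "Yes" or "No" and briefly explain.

Yes - a valid derivation exists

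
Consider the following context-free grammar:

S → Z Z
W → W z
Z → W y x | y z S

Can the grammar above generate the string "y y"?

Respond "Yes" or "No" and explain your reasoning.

No - no valid derivation exists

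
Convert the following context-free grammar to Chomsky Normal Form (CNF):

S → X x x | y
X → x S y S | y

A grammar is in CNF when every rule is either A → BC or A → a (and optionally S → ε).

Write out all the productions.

TX → x; S → y; TY → y; X → y; S → X X0; X0 → TX TX; X → TX X1; X1 → S X2; X2 → TY S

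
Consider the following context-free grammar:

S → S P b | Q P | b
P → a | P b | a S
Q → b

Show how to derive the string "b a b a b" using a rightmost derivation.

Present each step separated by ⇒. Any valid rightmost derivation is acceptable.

S ⇒ S P b ⇒ S a b ⇒ S P b a b ⇒ S a b a b ⇒ b a b a b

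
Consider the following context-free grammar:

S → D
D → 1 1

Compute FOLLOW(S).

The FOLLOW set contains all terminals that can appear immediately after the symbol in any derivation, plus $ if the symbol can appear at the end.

We compute FOLLOW(S) using the standard algorithm.
FOLLOW(S) starts with {$}.
FIRST(D) = {1}
FIRST(S) = {1}
FOLLOW(D) = {$}
FOLLOW(S) = {$}
Therefore, FOLLOW(S) = {$}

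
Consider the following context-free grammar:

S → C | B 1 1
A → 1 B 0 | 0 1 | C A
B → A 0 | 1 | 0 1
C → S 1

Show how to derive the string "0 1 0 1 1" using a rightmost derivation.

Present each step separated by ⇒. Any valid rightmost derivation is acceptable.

S ⇒ B 1 1 ⇒ A 0 1 1 ⇒ 0 1 0 1 1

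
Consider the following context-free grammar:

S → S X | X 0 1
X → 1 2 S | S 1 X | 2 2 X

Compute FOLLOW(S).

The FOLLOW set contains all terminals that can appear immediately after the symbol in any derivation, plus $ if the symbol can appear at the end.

We compute FOLLOW(S) using the standard algorithm.
FOLLOW(S) starts with {$}.
FIRST(S) = {1, 2}
FIRST(X) = {1, 2}
FOLLOW(S) = {$, 0, 1, 2}
FOLLOW(X) = {$, 0, 1, 2}
Therefore, FOLLOW(S) = {$, 0, 1, 2}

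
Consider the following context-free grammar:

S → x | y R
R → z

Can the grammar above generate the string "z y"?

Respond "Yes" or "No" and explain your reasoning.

No - no valid derivation exists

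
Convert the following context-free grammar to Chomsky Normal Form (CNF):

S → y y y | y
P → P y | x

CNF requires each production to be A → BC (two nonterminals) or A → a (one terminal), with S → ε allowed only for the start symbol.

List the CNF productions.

TY → y; S → y; P → x; S → TY X0; X0 → TY TY; P → P TY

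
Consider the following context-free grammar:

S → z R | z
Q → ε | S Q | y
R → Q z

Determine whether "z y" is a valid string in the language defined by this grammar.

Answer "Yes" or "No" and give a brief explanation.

No - no valid derivation exists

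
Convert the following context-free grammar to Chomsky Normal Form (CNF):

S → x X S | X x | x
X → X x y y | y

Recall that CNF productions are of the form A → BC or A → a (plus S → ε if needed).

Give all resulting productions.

TX → x; S → x; TY → y; X → y; S → TX X0; X0 → X S; S → X TX; X → X X1; X1 → TX X2; X2 → TY TY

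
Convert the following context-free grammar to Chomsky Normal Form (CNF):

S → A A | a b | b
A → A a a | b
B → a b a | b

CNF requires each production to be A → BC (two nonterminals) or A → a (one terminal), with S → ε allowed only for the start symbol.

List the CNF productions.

TA → a; TB → b; S → b; A → b; B → b; S → A A; S → TA TB; A → A X0; X0 → TA TA; B → TA X1; X1 → TB TA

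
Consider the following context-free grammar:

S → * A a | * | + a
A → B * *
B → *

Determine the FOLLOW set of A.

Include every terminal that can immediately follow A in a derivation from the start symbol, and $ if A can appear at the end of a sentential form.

We compute FOLLOW(A) using the standard algorithm.
FOLLOW(S) starts with {$}.
FIRST(A) = {*}
FIRST(B) = {*}
FIRST(S) = {*, +}
FOLLOW(A) = {a}
FOLLOW(B) = {*}
FOLLOW(S) = {$}
Therefore, FOLLOW(A) = {a}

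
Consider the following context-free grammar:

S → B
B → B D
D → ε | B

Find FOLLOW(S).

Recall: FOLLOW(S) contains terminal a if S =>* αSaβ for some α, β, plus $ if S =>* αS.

We compute FOLLOW(S) using the standard algorithm.
FOLLOW(S) starts with {$}.
FIRST(B) = {}
FIRST(D) = {ε}
FIRST(S) = {}
FOLLOW(B) = {$}
FOLLOW(D) = {$}
FOLLOW(S) = {$}
Therefore, FOLLOW(S) = {$}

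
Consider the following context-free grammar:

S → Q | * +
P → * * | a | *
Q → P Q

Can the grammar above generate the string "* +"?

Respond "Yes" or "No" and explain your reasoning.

Yes - a valid derivation exists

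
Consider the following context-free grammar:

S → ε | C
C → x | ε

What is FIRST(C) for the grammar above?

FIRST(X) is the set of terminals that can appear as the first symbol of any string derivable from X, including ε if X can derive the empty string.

We compute FIRST(C) using the standard algorithm.
FIRST(C) = {x, ε}
FIRST(S) = {x, ε}
Therefore, FIRST(C) = {x, ε}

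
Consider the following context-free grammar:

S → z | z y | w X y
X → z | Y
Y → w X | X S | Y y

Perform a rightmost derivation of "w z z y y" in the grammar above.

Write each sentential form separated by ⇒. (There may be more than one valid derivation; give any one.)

S ⇒ w X y ⇒ w Y y ⇒ w X S y ⇒ w X z y y ⇒ w z z y y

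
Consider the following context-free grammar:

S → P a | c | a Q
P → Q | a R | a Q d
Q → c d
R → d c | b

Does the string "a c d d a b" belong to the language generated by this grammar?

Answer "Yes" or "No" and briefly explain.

No - no valid derivation exists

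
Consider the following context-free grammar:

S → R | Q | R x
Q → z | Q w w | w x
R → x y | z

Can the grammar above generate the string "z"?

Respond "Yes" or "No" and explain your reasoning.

Yes - a valid derivation exists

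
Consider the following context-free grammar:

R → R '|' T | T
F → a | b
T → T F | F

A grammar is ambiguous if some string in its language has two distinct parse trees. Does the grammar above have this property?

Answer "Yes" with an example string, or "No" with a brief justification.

No - the grammar is unambiguous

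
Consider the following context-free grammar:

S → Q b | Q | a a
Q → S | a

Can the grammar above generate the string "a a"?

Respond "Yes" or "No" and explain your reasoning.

Yes - a valid derivation exists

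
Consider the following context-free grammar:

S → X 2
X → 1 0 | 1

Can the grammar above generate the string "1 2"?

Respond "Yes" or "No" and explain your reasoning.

Yes - a valid derivation exists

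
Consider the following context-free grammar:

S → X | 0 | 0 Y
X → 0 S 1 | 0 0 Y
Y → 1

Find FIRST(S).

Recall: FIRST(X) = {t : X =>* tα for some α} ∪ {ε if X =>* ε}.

We compute FIRST(S) using the standard algorithm.
FIRST(S) = {0}
FIRST(X) = {0}
FIRST(Y) = {1}
Therefore, FIRST(S) = {0}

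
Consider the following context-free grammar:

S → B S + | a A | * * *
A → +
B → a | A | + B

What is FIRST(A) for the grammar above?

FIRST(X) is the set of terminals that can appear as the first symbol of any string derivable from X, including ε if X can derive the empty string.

We compute FIRST(A) using the standard algorithm.
FIRST(A) = {+}
FIRST(B) = {+, a}
FIRST(S) = {*, +, a}
Therefore, FIRST(A) = {+}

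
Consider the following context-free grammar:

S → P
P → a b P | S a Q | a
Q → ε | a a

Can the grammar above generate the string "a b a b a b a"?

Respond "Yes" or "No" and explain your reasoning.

Yes - a valid derivation exists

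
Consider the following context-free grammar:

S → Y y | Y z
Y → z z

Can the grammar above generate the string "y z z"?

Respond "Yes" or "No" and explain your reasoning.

No - no valid derivation exists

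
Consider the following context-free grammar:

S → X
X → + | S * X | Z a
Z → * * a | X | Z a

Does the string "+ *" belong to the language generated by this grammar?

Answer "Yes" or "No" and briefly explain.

No - no valid derivation exists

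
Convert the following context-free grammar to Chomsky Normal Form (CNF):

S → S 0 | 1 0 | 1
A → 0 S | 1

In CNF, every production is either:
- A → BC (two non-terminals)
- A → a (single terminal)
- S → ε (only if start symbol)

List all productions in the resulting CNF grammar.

T0 → 0; T1 → 1; S → 1; A → 1; S → S T0; S → T1 T0; A → T0 S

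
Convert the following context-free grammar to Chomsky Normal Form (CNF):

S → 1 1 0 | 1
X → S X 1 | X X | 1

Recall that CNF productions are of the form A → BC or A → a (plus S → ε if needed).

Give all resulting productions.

T1 → 1; T0 → 0; S → 1; X → 1; S → T1 X0; X0 → T1 T0; X → S X1; X1 → X T1; X → X X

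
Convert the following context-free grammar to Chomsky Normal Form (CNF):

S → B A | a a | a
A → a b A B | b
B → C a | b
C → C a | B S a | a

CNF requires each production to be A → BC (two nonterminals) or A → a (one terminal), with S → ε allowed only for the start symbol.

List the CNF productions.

TA → a; S → a; TB → b; A → b; B → b; C → a; S → B A; S → TA TA; A → TA X0; X0 → TB X1; X1 → A B; B → C TA; C → C TA; C → B X2; X2 → S TA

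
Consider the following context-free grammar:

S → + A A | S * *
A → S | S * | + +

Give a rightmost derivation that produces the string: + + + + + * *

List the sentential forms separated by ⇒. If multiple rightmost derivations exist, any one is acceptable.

S ⇒ S * * ⇒ + A A * * ⇒ + A + + * * ⇒ + + + + + * *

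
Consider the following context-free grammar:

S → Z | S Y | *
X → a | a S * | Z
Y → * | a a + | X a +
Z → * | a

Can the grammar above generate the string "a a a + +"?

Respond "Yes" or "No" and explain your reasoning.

No - no valid derivation exists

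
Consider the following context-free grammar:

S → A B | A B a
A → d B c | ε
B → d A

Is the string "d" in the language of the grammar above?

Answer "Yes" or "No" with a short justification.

Yes - a valid derivation exists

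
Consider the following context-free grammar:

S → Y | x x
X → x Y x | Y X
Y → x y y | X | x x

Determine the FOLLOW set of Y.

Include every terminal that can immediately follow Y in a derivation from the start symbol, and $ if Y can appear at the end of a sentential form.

We compute FOLLOW(Y) using the standard algorithm.
FOLLOW(S) starts with {$}.
FIRST(S) = {x}
FIRST(X) = {x}
FIRST(Y) = {x}
FOLLOW(S) = {$}
FOLLOW(X) = {$, x}
FOLLOW(Y) = {$, x}
Therefore, FOLLOW(Y) = {$, x}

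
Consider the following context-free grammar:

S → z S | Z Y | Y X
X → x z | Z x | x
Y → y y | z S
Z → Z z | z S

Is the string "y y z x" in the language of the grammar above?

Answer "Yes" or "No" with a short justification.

No - no valid derivation exists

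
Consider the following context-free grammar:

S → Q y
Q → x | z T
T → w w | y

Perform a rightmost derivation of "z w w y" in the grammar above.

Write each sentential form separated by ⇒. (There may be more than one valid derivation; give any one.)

S ⇒ Q y ⇒ z T y ⇒ z w w y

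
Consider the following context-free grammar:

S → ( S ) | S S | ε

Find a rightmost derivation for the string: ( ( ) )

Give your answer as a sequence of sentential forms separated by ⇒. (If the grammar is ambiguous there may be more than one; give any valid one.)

S ⇒ ( S ) ⇒ ( ( S ) ) ⇒ ( ( ) )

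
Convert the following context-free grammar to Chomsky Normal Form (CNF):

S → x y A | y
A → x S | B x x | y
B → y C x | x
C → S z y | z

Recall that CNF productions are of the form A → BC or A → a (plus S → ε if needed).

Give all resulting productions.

TX → x; TY → y; S → y; A → y; B → x; TZ → z; C → z; S → TX X0; X0 → TY A; A → TX S; A → B X1; X1 → TX TX; B → TY X2; X2 → C TX; C → S X3; X3 → TZ TY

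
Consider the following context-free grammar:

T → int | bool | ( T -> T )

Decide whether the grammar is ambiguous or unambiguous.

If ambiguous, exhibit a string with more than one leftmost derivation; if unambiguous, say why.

Unambiguous - every string in the language has a unique leftmost derivation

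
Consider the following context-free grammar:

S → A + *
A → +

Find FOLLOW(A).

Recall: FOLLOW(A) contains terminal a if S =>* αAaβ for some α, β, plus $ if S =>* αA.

We compute FOLLOW(A) using the standard algorithm.
FOLLOW(S) starts with {$}.
FIRST(A) = {+}
FIRST(S) = {+}
FOLLOW(A) = {+}
FOLLOW(S) = {$}
Therefore, FOLLOW(A) = {+}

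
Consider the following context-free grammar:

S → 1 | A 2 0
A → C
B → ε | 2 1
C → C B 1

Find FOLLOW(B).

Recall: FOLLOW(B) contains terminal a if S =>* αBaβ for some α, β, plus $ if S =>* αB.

We compute FOLLOW(B) using the standard algorithm.
FOLLOW(S) starts with {$}.
FIRST(A) = {}
FIRST(B) = {2, ε}
FIRST(C) = {}
FIRST(S) = {1}
FOLLOW(A) = {2}
FOLLOW(B) = {1}
FOLLOW(C) = {1, 2}
FOLLOW(S) = {$}
Therefore, FOLLOW(B) = {1}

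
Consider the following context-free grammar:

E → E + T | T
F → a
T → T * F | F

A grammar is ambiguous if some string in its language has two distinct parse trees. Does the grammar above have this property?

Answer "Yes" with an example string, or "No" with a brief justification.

No - the grammar is unambiguous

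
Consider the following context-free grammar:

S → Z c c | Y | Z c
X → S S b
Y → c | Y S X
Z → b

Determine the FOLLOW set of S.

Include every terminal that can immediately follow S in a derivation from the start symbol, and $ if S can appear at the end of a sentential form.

We compute FOLLOW(S) using the standard algorithm.
FOLLOW(S) starts with {$}.
FIRST(S) = {b, c}
FIRST(X) = {b, c}
FIRST(Y) = {c}
FIRST(Z) = {b}
FOLLOW(S) = {$, b, c}
FOLLOW(X) = {$, b, c}
FOLLOW(Y) = {$, b, c}
FOLLOW(Z) = {c}
Therefore, FOLLOW(S) = {$, b, c}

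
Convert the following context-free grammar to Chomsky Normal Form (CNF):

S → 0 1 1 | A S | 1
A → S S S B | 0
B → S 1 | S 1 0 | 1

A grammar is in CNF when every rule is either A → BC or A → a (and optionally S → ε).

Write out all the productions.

T0 → 0; T1 → 1; S → 1; A → 0; B → 1; S → T0 X0; X0 → T1 T1; S → A S; A → S X1; X1 → S X2; X2 → S B; B → S T1; B → S X3; X3 → T1 T0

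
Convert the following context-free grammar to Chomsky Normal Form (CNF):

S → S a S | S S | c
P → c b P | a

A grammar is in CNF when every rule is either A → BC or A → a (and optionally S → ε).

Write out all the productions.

TA → a; S → c; TC → c; TB → b; P → a; S → S X0; X0 → TA S; S → S S; P → TC X1; X1 → TB P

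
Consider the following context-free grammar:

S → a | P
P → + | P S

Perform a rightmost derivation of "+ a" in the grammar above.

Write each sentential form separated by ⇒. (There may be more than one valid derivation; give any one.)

S ⇒ P ⇒ P S ⇒ P a ⇒ + a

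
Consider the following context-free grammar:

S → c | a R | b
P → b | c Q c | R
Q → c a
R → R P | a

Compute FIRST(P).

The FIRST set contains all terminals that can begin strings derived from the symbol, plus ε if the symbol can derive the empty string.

We compute FIRST(P) using the standard algorithm.
FIRST(P) = {a, b, c}
FIRST(Q) = {c}
FIRST(R) = {a}
FIRST(S) = {a, b, c}
Therefore, FIRST(P) = {a, b, c}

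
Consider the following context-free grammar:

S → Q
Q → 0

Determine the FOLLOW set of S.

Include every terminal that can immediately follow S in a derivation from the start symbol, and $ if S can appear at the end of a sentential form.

We compute FOLLOW(S) using the standard algorithm.
FOLLOW(S) starts with {$}.
FIRST(Q) = {0}
FIRST(S) = {0}
FOLLOW(Q) = {$}
FOLLOW(S) = {$}
Therefore, FOLLOW(S) = {$}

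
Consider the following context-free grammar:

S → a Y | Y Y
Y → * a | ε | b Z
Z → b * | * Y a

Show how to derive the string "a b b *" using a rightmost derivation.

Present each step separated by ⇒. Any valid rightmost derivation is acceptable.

S ⇒ a Y ⇒ a b Z ⇒ a b b *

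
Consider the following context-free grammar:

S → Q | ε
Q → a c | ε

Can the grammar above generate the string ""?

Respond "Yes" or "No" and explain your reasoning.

Yes - a valid derivation exists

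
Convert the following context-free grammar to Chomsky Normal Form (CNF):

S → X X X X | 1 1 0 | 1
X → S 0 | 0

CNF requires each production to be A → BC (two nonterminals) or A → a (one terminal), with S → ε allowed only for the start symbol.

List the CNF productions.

T1 → 1; T0 → 0; S → 1; X → 0; S → X X0; X0 → X X1; X1 → X X; S → T1 X2; X2 → T1 T0; X → S T0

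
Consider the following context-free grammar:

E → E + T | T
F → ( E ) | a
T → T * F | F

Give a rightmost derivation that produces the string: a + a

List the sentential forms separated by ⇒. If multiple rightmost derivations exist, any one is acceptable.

E ⇒ E + T ⇒ E + F ⇒ E + a ⇒ T + a ⇒ F + a ⇒ a + a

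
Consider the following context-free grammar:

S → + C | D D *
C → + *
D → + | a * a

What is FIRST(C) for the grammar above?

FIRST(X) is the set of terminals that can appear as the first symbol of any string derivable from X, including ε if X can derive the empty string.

We compute FIRST(C) using the standard algorithm.
FIRST(C) = {+}
FIRST(D) = {+, a}
FIRST(S) = {+, a}
Therefore, FIRST(C) = {+}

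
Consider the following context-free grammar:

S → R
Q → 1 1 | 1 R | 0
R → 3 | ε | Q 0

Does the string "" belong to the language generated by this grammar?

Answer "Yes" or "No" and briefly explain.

Yes - a valid derivation exists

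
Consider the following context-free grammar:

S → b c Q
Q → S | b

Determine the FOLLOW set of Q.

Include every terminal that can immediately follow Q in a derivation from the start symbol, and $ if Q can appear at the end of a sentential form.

We compute FOLLOW(Q) using the standard algorithm.
FOLLOW(S) starts with {$}.
FIRST(Q) = {b}
FIRST(S) = {b}
FOLLOW(Q) = {$}
FOLLOW(S) = {$}
Therefore, FOLLOW(Q) = {$}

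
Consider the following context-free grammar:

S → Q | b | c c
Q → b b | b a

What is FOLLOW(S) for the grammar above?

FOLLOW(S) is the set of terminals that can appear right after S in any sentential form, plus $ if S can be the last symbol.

We compute FOLLOW(S) using the standard algorithm.
FOLLOW(S) starts with {$}.
FIRST(Q) = {b}
FIRST(S) = {b, c}
FOLLOW(Q) = {$}
FOLLOW(S) = {$}
Therefore, FOLLOW(S) = {$}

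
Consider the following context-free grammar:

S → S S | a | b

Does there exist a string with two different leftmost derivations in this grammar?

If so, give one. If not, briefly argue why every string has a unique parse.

Yes - the string 'b a a a' has two distinct leftmost derivations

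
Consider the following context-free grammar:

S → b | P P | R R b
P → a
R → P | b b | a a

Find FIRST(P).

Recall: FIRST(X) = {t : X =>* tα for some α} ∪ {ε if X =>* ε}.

We compute FIRST(P) using the standard algorithm.
FIRST(P) = {a}
FIRST(R) = {a, b}
FIRST(S) = {a, b}
Therefore, FIRST(P) = {a}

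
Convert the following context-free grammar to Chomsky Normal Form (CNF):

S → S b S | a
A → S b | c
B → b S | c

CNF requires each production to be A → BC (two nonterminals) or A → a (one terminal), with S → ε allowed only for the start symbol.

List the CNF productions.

TB → b; S → a; A → c; B → c; S → S X0; X0 → TB S; A → S TB; B → TB S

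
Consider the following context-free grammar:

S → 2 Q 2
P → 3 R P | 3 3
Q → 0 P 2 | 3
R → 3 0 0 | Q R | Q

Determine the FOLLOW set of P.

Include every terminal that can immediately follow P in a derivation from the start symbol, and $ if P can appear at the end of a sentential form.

We compute FOLLOW(P) using the standard algorithm.
FOLLOW(S) starts with {$}.
FIRST(P) = {3}
FIRST(Q) = {0, 3}
FIRST(R) = {0, 3}
FIRST(S) = {2}
FOLLOW(P) = {2}
FOLLOW(Q) = {0, 2, 3}
FOLLOW(R) = {3}
FOLLOW(S) = {$}
Therefore, FOLLOW(P) = {2}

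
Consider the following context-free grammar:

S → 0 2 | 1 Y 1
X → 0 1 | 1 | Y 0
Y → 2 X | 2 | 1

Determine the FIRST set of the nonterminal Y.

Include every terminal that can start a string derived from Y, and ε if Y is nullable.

We compute FIRST(Y) using the standard algorithm.
FIRST(S) = {0, 1}
FIRST(X) = {0, 1, 2}
FIRST(Y) = {1, 2}
Therefore, FIRST(Y) = {1, 2}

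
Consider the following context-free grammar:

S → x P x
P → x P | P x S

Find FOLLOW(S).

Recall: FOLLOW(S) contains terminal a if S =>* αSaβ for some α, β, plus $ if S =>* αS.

We compute FOLLOW(S) using the standard algorithm.
FOLLOW(S) starts with {$}.
FIRST(P) = {x}
FIRST(S) = {x}
FOLLOW(P) = {x}
FOLLOW(S) = {$, x}
Therefore, FOLLOW(S) = {$, x}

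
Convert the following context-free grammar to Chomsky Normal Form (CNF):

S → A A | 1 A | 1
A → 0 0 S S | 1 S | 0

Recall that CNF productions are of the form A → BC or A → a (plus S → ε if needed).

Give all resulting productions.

T1 → 1; S → 1; T0 → 0; A → 0; S → A A; S → T1 A; A → T0 X0; X0 → T0 X1; X1 → S S; A → T1 S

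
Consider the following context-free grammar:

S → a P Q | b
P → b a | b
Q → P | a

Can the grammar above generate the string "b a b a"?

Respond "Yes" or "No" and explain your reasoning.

No - no valid derivation exists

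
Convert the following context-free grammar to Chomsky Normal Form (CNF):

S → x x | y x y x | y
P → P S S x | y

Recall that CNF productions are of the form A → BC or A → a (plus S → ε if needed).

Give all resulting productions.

TX → x; TY → y; S → y; P → y; S → TX TX; S → TY X0; X0 → TX X1; X1 → TY TX; P → P X2; X2 → S X3; X3 → S TX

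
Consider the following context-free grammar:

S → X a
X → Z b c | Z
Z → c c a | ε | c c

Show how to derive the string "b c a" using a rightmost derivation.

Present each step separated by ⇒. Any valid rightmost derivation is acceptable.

S ⇒ X a ⇒ Z b c a ⇒ b c a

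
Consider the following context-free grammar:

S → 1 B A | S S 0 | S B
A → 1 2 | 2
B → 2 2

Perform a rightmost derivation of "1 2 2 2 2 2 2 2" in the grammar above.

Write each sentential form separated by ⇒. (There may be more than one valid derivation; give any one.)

S ⇒ S B ⇒ S 2 2 ⇒ S B 2 2 ⇒ S 2 2 2 2 ⇒ 1 B A 2 2 2 2 ⇒ 1 B 2 2 2 2 2 ⇒ 1 2 2 2 2 2 2 2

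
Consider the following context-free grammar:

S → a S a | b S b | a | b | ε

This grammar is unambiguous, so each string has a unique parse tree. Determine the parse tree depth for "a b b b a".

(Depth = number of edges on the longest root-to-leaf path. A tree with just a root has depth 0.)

3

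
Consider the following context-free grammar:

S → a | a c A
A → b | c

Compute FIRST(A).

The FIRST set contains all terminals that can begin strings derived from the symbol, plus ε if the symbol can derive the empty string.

We compute FIRST(A) using the standard algorithm.
FIRST(A) = {b, c}
FIRST(S) = {a}
Therefore, FIRST(A) = {b, c}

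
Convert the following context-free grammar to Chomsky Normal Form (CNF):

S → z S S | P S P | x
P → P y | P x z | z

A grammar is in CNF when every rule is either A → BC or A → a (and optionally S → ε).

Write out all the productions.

TZ → z; S → x; TY → y; TX → x; P → z; S → TZ X0; X0 → S S; S → P X1; X1 → S P; P → P TY; P → P X2; X2 → TX TZ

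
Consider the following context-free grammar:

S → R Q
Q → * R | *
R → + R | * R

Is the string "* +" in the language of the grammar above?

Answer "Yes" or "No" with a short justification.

No - no valid derivation exists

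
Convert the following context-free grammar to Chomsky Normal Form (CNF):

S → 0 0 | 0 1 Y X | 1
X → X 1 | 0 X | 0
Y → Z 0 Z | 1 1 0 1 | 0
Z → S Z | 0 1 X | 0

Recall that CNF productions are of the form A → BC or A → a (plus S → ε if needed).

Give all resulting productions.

T0 → 0; T1 → 1; S → 1; X → 0; Y → 0; Z → 0; S → T0 T0; S → T0 X0; X0 → T1 X1; X1 → Y X; X → X T1; X → T0 X; Y → Z X2; X2 → T0 Z; Y → T1 X3; X3 → T1 X4; X4 → T0 T1; Z → S Z; Z → T0 X5; X5 → T1 X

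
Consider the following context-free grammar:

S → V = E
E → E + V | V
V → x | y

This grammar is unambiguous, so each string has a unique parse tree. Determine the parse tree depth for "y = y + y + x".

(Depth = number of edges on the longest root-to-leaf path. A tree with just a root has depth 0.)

5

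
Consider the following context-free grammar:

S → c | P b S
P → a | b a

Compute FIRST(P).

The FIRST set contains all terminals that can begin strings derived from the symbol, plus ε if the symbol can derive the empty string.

We compute FIRST(P) using the standard algorithm.
FIRST(P) = {a, b}
FIRST(S) = {a, b, c}
Therefore, FIRST(P) = {a, b}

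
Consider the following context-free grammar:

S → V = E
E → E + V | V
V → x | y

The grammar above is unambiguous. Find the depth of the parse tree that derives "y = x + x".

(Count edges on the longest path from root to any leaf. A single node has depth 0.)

4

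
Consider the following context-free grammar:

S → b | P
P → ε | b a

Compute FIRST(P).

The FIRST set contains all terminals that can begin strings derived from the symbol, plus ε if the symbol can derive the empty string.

We compute FIRST(P) using the standard algorithm.
FIRST(P) = {b, ε}
FIRST(S) = {b, ε}
Therefore, FIRST(P) = {b, ε}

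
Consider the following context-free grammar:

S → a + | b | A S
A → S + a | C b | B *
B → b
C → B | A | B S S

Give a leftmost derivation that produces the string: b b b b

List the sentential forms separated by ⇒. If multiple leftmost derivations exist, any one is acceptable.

S ⇒ A S ⇒ C b S ⇒ A b S ⇒ C b b S ⇒ B b b S ⇒ b b b S ⇒ b b b b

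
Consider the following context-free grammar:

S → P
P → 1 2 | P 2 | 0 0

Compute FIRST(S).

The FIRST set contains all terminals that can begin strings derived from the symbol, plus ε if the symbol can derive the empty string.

We compute FIRST(S) using the standard algorithm.
FIRST(P) = {0, 1}
FIRST(S) = {0, 1}
Therefore, FIRST(S) = {0, 1}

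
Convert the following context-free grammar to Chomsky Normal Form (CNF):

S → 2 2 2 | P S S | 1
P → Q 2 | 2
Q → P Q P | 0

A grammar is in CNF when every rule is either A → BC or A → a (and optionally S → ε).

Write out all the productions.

T2 → 2; S → 1; P → 2; Q → 0; S → T2 X0; X0 → T2 T2; S → P X1; X1 → S S; P → Q T2; Q → P X2; X2 → Q P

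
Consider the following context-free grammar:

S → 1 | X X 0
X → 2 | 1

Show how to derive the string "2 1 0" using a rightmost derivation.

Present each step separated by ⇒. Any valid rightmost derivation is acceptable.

S ⇒ X X 0 ⇒ X 1 0 ⇒ 2 1 0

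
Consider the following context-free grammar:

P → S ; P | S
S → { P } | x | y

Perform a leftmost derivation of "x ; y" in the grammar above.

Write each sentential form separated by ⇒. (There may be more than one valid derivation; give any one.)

P ⇒ S ; P ⇒ x ; P ⇒ x ; S ⇒ x ; y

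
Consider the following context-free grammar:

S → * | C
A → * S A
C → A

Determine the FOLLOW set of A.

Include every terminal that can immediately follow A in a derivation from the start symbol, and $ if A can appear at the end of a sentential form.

We compute FOLLOW(A) using the standard algorithm.
FOLLOW(S) starts with {$}.
FIRST(A) = {*}
FIRST(C) = {*}
FIRST(S) = {*}
FOLLOW(A) = {$, *}
FOLLOW(C) = {$, *}
FOLLOW(S) = {$, *}
Therefore, FOLLOW(A) = {$, *}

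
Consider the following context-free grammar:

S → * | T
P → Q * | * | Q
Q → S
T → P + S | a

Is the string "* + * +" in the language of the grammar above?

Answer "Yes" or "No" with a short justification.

No - no valid derivation exists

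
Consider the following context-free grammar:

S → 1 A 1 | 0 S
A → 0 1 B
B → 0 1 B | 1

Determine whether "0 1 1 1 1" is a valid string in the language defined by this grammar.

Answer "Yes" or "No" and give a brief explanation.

No - no valid derivation exists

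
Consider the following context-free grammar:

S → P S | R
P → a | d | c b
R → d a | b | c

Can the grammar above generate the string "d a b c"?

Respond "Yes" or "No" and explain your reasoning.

No - no valid derivation exists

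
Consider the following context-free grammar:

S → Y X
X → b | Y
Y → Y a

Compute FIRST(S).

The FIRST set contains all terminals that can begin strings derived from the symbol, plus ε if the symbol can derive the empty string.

We compute FIRST(S) using the standard algorithm.
FIRST(S) = {}
FIRST(X) = {b}
FIRST(Y) = {}
Therefore, FIRST(S) = {}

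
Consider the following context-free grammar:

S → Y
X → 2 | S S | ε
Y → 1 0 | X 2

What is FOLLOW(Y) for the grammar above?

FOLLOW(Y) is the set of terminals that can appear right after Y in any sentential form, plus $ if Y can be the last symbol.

We compute FOLLOW(Y) using the standard algorithm.
FOLLOW(S) starts with {$}.
FIRST(S) = {1, 2}
FIRST(X) = {1, 2, ε}
FIRST(Y) = {1, 2}
FOLLOW(S) = {$, 1, 2}
FOLLOW(X) = {2}
FOLLOW(Y) = {$, 1, 2}
Therefore, FOLLOW(Y) = {$, 1, 2}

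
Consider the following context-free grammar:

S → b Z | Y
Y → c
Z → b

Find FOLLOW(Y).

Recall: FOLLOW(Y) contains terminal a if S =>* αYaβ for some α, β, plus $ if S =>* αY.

We compute FOLLOW(Y) using the standard algorithm.
FOLLOW(S) starts with {$}.
FIRST(S) = {b, c}
FIRST(Y) = {c}
FIRST(Z) = {b}
FOLLOW(S) = {$}
FOLLOW(Y) = {$}
FOLLOW(Z) = {$}
Therefore, FOLLOW(Y) = {$}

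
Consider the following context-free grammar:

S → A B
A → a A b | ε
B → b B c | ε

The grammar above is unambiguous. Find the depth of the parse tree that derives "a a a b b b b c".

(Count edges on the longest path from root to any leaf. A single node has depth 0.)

5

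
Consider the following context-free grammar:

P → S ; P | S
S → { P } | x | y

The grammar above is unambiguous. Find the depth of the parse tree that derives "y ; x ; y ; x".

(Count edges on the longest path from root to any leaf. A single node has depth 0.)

5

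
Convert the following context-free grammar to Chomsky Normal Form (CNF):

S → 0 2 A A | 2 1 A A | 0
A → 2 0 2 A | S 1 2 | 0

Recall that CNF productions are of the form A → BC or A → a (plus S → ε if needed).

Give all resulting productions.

T0 → 0; T2 → 2; T1 → 1; S → 0; A → 0; S → T0 X0; X0 → T2 X1; X1 → A A; S → T2 X2; X2 → T1 X3; X3 → A A; A → T2 X4; X4 → T0 X5; X5 → T2 A; A → S X6; X6 → T1 T2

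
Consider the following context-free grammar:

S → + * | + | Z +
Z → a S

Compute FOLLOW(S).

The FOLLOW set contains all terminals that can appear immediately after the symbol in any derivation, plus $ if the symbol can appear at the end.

We compute FOLLOW(S) using the standard algorithm.
FOLLOW(S) starts with {$}.
FIRST(S) = {+, a}
FIRST(Z) = {a}
FOLLOW(S) = {$, +}
FOLLOW(Z) = {+}
Therefore, FOLLOW(S) = {$, +}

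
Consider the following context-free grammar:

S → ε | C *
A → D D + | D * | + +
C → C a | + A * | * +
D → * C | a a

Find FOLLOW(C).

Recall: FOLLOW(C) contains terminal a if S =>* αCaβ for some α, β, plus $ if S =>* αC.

We compute FOLLOW(C) using the standard algorithm.
FOLLOW(S) starts with {$}.
FIRST(A) = {*, +, a}
FIRST(C) = {*, +}
FIRST(D) = {*, a}
FIRST(S) = {*, +, ε}
FOLLOW(A) = {*}
FOLLOW(C) = {*, +, a}
FOLLOW(D) = {*, +, a}
FOLLOW(S) = {$}
Therefore, FOLLOW(C) = {*, +, a}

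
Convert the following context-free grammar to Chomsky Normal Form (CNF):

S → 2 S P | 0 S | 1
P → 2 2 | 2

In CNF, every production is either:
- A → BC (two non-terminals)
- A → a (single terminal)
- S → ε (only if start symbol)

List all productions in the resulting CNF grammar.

T2 → 2; T0 → 0; S → 1; P → 2; S → T2 X0; X0 → S P; S → T0 S; P → T2 T2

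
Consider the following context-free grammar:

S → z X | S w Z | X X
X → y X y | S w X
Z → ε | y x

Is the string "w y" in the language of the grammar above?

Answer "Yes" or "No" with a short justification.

No - no valid derivation exists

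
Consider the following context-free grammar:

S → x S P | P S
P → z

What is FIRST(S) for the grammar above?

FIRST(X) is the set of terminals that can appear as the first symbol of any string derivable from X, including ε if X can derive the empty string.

We compute FIRST(S) using the standard algorithm.
FIRST(P) = {z}
FIRST(S) = {x, z}
Therefore, FIRST(S) = {x, z}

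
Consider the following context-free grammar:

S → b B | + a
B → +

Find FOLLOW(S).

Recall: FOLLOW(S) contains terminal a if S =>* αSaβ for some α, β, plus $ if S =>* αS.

We compute FOLLOW(S) using the standard algorithm.
FOLLOW(S) starts with {$}.
FIRST(B) = {+}
FIRST(S) = {+, b}
FOLLOW(B) = {$}
FOLLOW(S) = {$}
Therefore, FOLLOW(S) = {$}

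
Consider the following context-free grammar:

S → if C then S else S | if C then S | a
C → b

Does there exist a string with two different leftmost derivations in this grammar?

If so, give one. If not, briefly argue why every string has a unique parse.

Yes - the string 'if b then a else if b then if b then a else a' has two distinct leftmost derivations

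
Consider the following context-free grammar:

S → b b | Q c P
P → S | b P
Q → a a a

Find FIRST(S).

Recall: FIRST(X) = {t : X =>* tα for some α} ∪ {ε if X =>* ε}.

We compute FIRST(S) using the standard algorithm.
FIRST(P) = {a, b}
FIRST(Q) = {a}
FIRST(S) = {a, b}
Therefore, FIRST(S) = {a, b}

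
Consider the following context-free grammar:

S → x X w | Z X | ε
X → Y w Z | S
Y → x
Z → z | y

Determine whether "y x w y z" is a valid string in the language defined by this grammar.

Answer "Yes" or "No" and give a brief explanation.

No - no valid derivation exists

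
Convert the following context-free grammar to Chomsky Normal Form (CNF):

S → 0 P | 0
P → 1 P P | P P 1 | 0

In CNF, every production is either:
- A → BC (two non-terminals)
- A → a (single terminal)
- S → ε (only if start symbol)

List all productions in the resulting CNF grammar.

T0 → 0; S → 0; T1 → 1; P → 0; S → T0 P; P → T1 X0; X0 → P P; P → P X1; X1 → P T1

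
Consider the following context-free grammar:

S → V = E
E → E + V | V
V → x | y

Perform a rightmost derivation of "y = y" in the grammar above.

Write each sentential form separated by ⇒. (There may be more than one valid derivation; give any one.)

S ⇒ V = E ⇒ V = V ⇒ V = y ⇒ y = y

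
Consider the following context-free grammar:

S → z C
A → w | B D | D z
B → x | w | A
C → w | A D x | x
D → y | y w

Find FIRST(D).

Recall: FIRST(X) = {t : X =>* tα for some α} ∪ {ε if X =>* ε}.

We compute FIRST(D) using the standard algorithm.
FIRST(A) = {w, x, y}
FIRST(B) = {w, x, y}
FIRST(C) = {w, x, y}
FIRST(D) = {y}
FIRST(S) = {z}
Therefore, FIRST(D) = {y}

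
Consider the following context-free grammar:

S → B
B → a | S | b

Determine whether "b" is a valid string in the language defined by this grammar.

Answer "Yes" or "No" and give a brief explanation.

Yes - a valid derivation exists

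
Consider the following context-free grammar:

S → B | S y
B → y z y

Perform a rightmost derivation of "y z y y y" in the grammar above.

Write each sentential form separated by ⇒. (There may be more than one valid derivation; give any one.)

S ⇒ S y ⇒ S y y ⇒ B y y ⇒ y z y y y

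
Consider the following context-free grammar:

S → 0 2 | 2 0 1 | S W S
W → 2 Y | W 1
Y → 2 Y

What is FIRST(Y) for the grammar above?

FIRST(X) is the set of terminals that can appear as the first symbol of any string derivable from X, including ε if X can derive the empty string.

We compute FIRST(Y) using the standard algorithm.
FIRST(S) = {0, 2}
FIRST(W) = {2}
FIRST(Y) = {2}
Therefore, FIRST(Y) = {2}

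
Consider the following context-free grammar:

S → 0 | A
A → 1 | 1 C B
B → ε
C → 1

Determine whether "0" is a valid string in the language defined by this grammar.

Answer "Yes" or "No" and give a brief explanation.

Yes - a valid derivation exists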